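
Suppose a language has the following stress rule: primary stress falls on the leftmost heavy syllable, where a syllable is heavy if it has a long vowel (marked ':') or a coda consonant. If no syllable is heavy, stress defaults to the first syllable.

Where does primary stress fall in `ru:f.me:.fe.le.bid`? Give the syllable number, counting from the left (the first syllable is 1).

1

Weights: 1 ru:f H, 2 me: H, 3 fe L, 4 le L, 5 bid H.
Heavy syllables in the domain: 1, 2, 5. The leftmost is syllable 1 (ru:f).
Primary stress: syllable 1 → ˈru:f.me:.fe.le.bid.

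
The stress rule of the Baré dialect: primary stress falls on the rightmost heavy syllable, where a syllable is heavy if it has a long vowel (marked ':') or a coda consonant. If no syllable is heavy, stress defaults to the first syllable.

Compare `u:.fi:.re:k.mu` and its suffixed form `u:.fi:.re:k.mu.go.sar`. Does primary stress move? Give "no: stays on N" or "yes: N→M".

Base `u:.fi:.re:k.mu` (4 syllables):
  Weights: 1 u: H, 2 fi: H, 3 re:k H, 4 mu L.
  Heavy syllables in the domain: 1, 2, 3. The rightmost is syllable 3 (re:k).
  → primary stress on syllable 3.
Suffixed `u:.fi:.re:k.mu.go.sar` (6 syllables):
  Weights: 1 u: H, 2 fi: H, 3 re:k H, 4 mu L, 5 go L, 6 sar H.
  Heavy syllables in the domain: 1, 2, 3, 6. The rightmost is syllable 6 (sar).
  → primary stress on syllable 6.

yes: 3→6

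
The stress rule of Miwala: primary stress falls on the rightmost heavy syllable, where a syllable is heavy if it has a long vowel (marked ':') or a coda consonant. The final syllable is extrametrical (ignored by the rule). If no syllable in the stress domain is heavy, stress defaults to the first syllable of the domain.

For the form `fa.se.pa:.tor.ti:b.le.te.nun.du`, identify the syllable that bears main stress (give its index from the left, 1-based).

8

The final syllable (9, du) is extrametrical; the stress domain is syllables 1–8.
Weights: 1 fa L, 2 se L, 3 pa: H, 4 tor H, 5 ti:b H, 6 le L, 7 te L, 8 nun H.
Heavy syllables in the domain: 3, 4, 5, 8. The rightmost is syllable 8 (nun).
Primary stress: syllable 8 → fa.se.pa:.tor.ti:b.le.te.ˈnun.du.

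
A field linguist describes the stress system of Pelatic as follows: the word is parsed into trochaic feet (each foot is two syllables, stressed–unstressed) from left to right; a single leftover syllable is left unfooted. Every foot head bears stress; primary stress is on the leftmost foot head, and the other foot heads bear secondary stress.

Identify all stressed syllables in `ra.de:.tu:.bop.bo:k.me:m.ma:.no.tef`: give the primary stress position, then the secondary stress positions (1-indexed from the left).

primary 1, secondary 3, 5, 7

Parse left to right into trochaic (ˈσσ) feet: (ˈra.de:) (ˈtu:.bop) (ˈbo:k.me:m) (ˈma:.no) tef. Syllable 9 is left unfooted.
Foot heads (stressed positions): 1, 3, 5, 7.
End Rule Leftmost: primary stress on the leftmost head = syllable 1.
Secondary stress on 3, 5, 7: ˈra.de:.ˌtu:.bop.ˌbo:k.me:m.ˌma:.no.tef.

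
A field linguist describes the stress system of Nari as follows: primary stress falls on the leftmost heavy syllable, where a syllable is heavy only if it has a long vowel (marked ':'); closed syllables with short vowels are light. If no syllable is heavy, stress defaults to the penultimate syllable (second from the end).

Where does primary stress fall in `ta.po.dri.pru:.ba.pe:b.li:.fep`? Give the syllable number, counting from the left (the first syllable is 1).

4

Weights: 1 ta L, 2 po L, 3 dri L, 4 pru: H, 5 ba L, 6 pe:b H, 7 li: H, 8 fep L.
Heavy syllables in the domain: 4, 6, 7. The leftmost is syllable 4 (pru:).
Primary stress: syllable 4 → ta.po.dri.ˈpru:.ba.pe:b.li:.fep.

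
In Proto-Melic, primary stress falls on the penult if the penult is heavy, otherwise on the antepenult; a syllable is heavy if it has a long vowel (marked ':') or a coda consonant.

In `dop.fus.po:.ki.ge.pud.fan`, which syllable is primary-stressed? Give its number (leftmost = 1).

6

Weights: 5 ge L, 6 pud H, 7 fan H.
The penult (syllable 6, pud) is heavy, so it takes stress.
Primary stress: syllable 6 → dop.fus.po:.ki.ge.ˈpud.fan.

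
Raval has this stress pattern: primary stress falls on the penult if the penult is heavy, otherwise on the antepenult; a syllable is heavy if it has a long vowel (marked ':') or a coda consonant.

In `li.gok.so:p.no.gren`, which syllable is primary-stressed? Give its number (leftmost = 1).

Weights: 3 so:p H, 4 no L, 5 gren H.
The penult (syllable 4, no) is light, so stress falls on the antepenult (syllable 3, so:p).
Primary stress: syllable 3 → li.gok.ˈso:p.no.gren.

3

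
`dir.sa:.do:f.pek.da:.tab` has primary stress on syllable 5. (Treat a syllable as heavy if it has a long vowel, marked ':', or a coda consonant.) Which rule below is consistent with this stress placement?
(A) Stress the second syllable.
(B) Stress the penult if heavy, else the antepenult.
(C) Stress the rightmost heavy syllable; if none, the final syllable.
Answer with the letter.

B

Rule A → syllable 2 (observed: 5).
Rule B → syllable 5 ✓.
Rule C → syllable 6 (observed: 5).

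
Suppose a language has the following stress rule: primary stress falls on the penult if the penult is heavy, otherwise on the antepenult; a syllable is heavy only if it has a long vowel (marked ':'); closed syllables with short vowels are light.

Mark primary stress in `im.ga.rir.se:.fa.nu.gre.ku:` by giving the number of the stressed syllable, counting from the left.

Weights: 6 nu L, 7 gre L, 8 ku: H.
The penult (syllable 7, gre) is light, so stress falls on the antepenult (syllable 6, nu).
Primary stress: syllable 6 → im.ga.rir.se:.fa.ˈnu.gre.ku:.

6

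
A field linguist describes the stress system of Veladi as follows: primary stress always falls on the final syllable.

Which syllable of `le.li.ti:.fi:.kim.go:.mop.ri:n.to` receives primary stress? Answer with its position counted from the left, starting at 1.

9

The word has 9 syllables; the final syllable is syllable 9 (to).
Primary stress: syllable 9 → le.li.ti:.fi:.kim.go:.mop.ri:n.ˈto.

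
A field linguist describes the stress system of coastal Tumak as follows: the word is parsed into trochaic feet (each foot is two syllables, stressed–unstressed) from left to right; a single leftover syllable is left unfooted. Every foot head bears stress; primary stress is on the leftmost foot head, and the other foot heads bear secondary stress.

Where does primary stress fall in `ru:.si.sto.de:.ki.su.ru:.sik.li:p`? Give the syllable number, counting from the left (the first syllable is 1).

1

Parse left to right into trochaic (ˈσσ) feet: (ˈru:.si) (ˈsto.de:) (ˈki.su) (ˈru:.sik) li:p. Syllable 9 is left unfooted.
Foot heads (stressed positions): 1, 3, 5, 7.
End Rule Leftmost: primary stress on the leftmost head = syllable 1.
Primary stress: syllable 1 → ˈru:.si.sto.de:.ki.su.ru:.sik.li:p.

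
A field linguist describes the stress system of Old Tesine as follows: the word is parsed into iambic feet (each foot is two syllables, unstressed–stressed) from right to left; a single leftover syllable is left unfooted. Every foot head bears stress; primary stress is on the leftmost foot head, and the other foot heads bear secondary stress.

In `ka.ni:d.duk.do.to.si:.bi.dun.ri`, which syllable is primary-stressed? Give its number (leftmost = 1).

3

Parse right to left into iambic (σˈσ) feet: ka (ni:d.ˈduk) (do.ˈto) (si:.ˈbi) (dun.ˈri). Syllable 1 is left unfooted.
Foot heads (stressed positions): 3, 5, 7, 9.
End Rule Leftmost: primary stress on the leftmost head = syllable 3.
Primary stress: syllable 3 → ka.ni:d.ˈduk.do.to.si:.bi.dun.ri.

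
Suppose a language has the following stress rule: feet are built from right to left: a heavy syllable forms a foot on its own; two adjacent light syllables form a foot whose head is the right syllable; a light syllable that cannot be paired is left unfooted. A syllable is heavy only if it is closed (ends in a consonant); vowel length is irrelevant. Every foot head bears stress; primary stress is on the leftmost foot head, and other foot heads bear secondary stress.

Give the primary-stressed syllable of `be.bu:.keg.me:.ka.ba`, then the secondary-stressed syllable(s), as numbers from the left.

Weights: 1 be L, 2 bu: L, 3 keg H, 4 me: L, 5 ka L, 6 ba L.
Parse right to left (heavy = foot alone; LL = one foot; stranded L unfooted): (be.ˈbu:) (ˈkeg) me: (ka.ˈba).
Foot heads: 2, 3, 6.
Primary stress on the leftmost head = syllable 2.
Secondary stress on 3, 6: be.ˈbu:.ˌkeg.me:.ka.ˌba.

primary 2, secondary 3, 6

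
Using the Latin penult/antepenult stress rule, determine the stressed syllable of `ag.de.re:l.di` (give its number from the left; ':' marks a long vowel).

3

Classical Latin: stress the penult if heavy (long vowel or closed), else the antepenult.
Weights: 2 de L, 3 re:l H, 4 di L.
The penult (syllable 3, re:l) is heavy, so it takes stress.
Stress on syllable 3: ag.de.ˈre:l.di.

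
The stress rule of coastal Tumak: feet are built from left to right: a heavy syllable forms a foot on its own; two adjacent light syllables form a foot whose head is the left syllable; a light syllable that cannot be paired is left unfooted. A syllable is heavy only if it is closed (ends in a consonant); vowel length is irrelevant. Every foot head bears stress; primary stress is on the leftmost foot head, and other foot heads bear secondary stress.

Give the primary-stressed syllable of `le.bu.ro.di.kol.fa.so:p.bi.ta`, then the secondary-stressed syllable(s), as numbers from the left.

Weights: 1 le L, 2 bu L, 3 ro L, 4 di L, 5 kol H, 6 fa L, 7 so:p H, 8 bi L, 9 ta L.
Parse left to right (heavy = foot alone; LL = one foot; stranded L unfooted): (ˈle.bu) (ˈro.di) (ˈkol) fa (ˈso:p) (ˈbi.ta).
Foot heads: 1, 3, 5, 7, 8.
Primary stress on the leftmost head = syllable 1.
Secondary stress on 3, 5, 7, 8: ˈle.bu.ˌro.di.ˌkol.fa.ˌso:p.ˌbi.ta.

primary 1, secondary 3, 5, 7, 8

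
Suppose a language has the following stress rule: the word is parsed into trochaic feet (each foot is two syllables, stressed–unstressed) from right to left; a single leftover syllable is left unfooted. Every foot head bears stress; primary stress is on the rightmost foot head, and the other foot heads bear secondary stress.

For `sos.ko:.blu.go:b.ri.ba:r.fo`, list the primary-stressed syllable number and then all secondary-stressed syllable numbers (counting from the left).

Parse right to left into trochaic (ˈσσ) feet: sos (ˈko:.blu) (ˈgo:b.ri) (ˈba:r.fo). Syllable 1 is left unfooted.
Foot heads (stressed positions): 2, 4, 6.
End Rule Rightmost: primary stress on the rightmost head = syllable 6.
Secondary stress on 2, 4: sos.ˌko:.blu.ˌgo:b.ri.ˈba:r.fo.

primary 6, secondary 2, 4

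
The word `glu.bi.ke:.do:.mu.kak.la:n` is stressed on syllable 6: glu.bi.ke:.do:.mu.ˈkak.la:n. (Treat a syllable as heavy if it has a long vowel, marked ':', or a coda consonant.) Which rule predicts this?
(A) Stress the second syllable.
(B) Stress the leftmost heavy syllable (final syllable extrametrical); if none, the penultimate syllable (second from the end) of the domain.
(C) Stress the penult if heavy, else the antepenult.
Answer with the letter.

C

Rule A → syllable 2 (observed: 6).
Rule B → syllable 3 (observed: 6).
Rule C → syllable 6 ✓.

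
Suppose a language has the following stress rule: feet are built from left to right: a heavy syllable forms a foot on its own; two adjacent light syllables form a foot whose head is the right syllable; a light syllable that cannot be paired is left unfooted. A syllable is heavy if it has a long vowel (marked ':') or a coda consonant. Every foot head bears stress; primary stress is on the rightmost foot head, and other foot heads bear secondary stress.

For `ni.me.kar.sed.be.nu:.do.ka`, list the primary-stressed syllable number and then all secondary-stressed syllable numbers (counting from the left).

primary 8, secondary 2, 3, 4, 6

Weights: 1 ni L, 2 me L, 3 kar H, 4 sed H, 5 be L, 6 nu: H, 7 do L, 8 ka L.
Parse left to right (heavy = foot alone; LL = one foot; stranded L unfooted): (ni.ˈme) (ˈkar) (ˈsed) be (ˈnu:) (do.ˈka).
Foot heads: 2, 3, 4, 6, 8.
Primary stress on the rightmost head = syllable 8.
Secondary stress on 2, 3, 4, 6: ni.ˌme.ˌkar.ˌsed.be.ˌnu:.do.ˈka.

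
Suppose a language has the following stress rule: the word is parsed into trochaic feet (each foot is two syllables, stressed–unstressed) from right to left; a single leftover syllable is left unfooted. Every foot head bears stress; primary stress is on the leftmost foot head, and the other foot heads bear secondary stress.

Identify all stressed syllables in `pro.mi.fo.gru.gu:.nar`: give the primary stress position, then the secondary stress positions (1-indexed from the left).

Parse right to left into trochaic (ˈσσ) feet: (ˈpro.mi) (ˈfo.gru) (ˈgu:.nar).
Foot heads (stressed positions): 1, 3, 5.
End Rule Leftmost: primary stress on the leftmost head = syllable 1.
Secondary stress on 3, 5: ˈpro.mi.ˌfo.gru.ˌgu:.nar.

primary 1, secondary 3, 5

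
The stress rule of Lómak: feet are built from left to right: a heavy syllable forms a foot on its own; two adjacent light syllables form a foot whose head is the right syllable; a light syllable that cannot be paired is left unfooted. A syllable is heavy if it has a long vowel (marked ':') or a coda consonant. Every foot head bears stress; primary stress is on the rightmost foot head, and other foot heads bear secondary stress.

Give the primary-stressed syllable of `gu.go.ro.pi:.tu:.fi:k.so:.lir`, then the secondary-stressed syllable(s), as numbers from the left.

Weights: 1 gu L, 2 go L, 3 ro L, 4 pi: H, 5 tu: H, 6 fi:k H, 7 so: H, 8 lir H.
Parse left to right (heavy = foot alone; LL = one foot; stranded L unfooted): (gu.ˈgo) ro (ˈpi:) (ˈtu:) (ˈfi:k) (ˈso:) (ˈlir).
Foot heads: 2, 4, 5, 6, 7, 8.
Primary stress on the rightmost head = syllable 8.
Secondary stress on 2, 4, 5, 6, 7: gu.ˌgo.ro.ˌpi:.ˌtu:.ˌfi:k.ˌso:.ˈlir.

primary 8, secondary 2, 4, 5, 6, 7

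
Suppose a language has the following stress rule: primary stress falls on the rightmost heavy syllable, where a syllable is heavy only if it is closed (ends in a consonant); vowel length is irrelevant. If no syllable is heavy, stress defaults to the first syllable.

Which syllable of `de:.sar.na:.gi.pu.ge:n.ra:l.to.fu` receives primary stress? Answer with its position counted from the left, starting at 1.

Weights: 1 de: L, 2 sar H, 3 na: L, 4 gi L, 5 pu L, 6 ge:n H, 7 ra:l H, 8 to L, 9 fu L.
Heavy syllables in the domain: 2, 6, 7. The rightmost is syllable 7 (ra:l).
Primary stress: syllable 7 → de:.sar.na:.gi.pu.ge:n.ˈra:l.to.fu.

7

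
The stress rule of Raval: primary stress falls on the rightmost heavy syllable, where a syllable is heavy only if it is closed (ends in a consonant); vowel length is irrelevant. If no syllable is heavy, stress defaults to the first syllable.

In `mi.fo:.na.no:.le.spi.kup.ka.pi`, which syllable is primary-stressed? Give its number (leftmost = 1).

Weights: 1 mi L, 2 fo: L, 3 na L, 4 no: L, 5 le L, 6 spi L, 7 kup H, 8 ka L, 9 pi L.
Heavy syllables in the domain: 7. The rightmost is syllable 7 (kup).
Primary stress: syllable 7 → mi.fo:.na.no:.le.spi.ˈkup.ka.pi.

7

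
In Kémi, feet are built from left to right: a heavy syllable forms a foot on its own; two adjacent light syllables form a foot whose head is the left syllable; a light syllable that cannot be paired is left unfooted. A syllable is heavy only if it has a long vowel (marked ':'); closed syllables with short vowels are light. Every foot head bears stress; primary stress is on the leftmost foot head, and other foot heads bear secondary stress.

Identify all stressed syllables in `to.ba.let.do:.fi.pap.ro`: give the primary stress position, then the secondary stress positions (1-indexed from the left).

Weights: 1 to L, 2 ba L, 3 let L, 4 do: H, 5 fi L, 6 pap L, 7 ro L.
Parse left to right (heavy = foot alone; LL = one foot; stranded L unfooted): (ˈto.ba) let (ˈdo:) (ˈfi.pap) ro.
Foot heads: 1, 4, 5.
Primary stress on the leftmost head = syllable 1.
Secondary stress on 4, 5: ˈto.ba.let.ˌdo:.ˌfi.pap.ro.

primary 1, secondary 4, 5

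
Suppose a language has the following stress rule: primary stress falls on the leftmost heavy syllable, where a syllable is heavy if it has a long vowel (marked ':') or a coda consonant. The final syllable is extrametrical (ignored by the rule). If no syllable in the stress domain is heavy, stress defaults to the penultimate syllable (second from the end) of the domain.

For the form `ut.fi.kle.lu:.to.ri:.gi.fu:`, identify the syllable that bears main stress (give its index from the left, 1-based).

The final syllable (8, fu:) is extrametrical; the stress domain is syllables 1–7.
Weights: 1 ut H, 2 fi L, 3 kle L, 4 lu: H, 5 to L, 6 ri: H, 7 gi L.
Heavy syllables in the domain: 1, 4, 6. The leftmost is syllable 1 (ut).
Primary stress: syllable 1 → ˈut.fi.kle.lu:.to.ri:.gi.fu:.

1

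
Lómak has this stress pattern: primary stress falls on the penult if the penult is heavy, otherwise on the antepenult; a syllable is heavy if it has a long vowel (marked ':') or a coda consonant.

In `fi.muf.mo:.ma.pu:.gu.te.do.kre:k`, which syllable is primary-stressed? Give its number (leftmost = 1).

7

Weights: 7 te L, 8 do L, 9 kre:k H.
The penult (syllable 8, do) is light, so stress falls on the antepenult (syllable 7, te).
Primary stress: syllable 7 → fi.muf.mo:.ma.pu:.gu.ˈte.do.kre:k.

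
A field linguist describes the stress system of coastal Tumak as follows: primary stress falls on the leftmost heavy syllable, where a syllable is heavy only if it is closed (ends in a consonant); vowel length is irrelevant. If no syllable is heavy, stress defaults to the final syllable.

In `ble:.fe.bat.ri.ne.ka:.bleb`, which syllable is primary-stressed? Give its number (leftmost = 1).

3

Weights: 1 ble: L, 2 fe L, 3 bat H, 4 ri L, 5 ne L, 6 ka: L, 7 bleb H.
Heavy syllables in the domain: 3, 7. The leftmost is syllable 3 (bat).
Primary stress: syllable 3 → ble:.fe.ˈbat.ri.ne.ka:.bleb.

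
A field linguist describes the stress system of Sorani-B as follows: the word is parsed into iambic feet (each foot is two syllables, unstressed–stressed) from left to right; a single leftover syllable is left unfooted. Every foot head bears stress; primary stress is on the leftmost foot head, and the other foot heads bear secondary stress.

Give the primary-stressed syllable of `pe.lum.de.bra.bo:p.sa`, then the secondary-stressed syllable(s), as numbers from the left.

Parse left to right into iambic (σˈσ) feet: (pe.ˈlum) (de.ˈbra) (bo:p.ˈsa).
Foot heads (stressed positions): 2, 4, 6.
End Rule Leftmost: primary stress on the leftmost head = syllable 2.
Secondary stress on 4, 6: pe.ˈlum.de.ˌbra.bo:p.ˌsa.

primary 2, secondary 4, 6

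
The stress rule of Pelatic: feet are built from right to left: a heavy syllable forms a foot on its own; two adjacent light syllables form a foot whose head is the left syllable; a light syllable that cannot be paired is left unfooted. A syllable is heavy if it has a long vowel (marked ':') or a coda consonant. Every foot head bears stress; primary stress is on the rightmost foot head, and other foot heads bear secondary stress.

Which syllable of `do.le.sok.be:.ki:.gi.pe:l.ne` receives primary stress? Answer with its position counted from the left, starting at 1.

7

Weights: 1 do L, 2 le L, 3 sok H, 4 be: H, 5 ki: H, 6 gi L, 7 pe:l H, 8 ne L.
Parse right to left (heavy = foot alone; LL = one foot; stranded L unfooted): (ˈdo.le) (ˈsok) (ˈbe:) (ˈki:) gi (ˈpe:l) ne.
Foot heads: 1, 3, 4, 5, 7.
Primary stress on the rightmost head = syllable 7.
Primary stress: syllable 7 → do.le.sok.be:.ki:.gi.ˈpe:l.ne.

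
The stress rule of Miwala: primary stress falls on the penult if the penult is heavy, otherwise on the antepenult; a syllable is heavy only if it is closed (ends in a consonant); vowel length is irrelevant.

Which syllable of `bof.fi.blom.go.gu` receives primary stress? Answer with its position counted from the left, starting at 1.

Weights: 3 blom H, 4 go L, 5 gu L.
The penult (syllable 4, go) is light, so stress falls on the antepenult (syllable 3, blom).
Primary stress: syllable 3 → bof.fi.ˈblom.go.gu.

3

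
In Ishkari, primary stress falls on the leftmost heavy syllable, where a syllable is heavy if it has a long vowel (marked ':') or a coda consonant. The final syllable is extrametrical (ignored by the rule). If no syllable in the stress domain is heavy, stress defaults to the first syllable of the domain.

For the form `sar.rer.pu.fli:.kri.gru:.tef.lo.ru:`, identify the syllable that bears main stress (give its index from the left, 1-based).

The final syllable (9, ru:) is extrametrical; the stress domain is syllables 1–8.
Weights: 1 sar H, 2 rer H, 3 pu L, 4 fli: H, 5 kri L, 6 gru: H, 7 tef H, 8 lo L.
Heavy syllables in the domain: 1, 2, 4, 6, 7. The leftmost is syllable 1 (sar).
Primary stress: syllable 1 → ˈsar.rer.pu.fli:.kri.gru:.tef.lo.ru:.

1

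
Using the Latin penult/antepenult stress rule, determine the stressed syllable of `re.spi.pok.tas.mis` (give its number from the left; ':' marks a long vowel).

Classical Latin: stress the penult if heavy (long vowel or closed), else the antepenult.
Weights: 3 pok H, 4 tas H, 5 mis H.
The penult (syllable 4, tas) is heavy, so it takes stress.
Stress on syllable 4: re.spi.pok.ˈtas.mis.

4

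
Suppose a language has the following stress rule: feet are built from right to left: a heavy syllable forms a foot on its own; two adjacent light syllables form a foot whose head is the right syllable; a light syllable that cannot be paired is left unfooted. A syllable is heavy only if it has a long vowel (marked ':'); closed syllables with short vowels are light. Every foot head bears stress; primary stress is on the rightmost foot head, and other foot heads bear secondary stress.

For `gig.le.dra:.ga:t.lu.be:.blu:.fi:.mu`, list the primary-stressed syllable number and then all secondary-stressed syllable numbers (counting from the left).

primary 8, secondary 2, 3, 4, 6, 7

Weights: 1 gig L, 2 le L, 3 dra: H, 4 ga:t H, 5 lu L, 6 be: H, 7 blu: H, 8 fi: H, 9 mu L.
Parse right to left (heavy = foot alone; LL = one foot; stranded L unfooted): (gig.ˈle) (ˈdra:) (ˈga:t) lu (ˈbe:) (ˈblu:) (ˈfi:) mu.
Foot heads: 2, 3, 4, 6, 7, 8.
Primary stress on the rightmost head = syllable 8.
Secondary stress on 2, 3, 4, 6, 7: gig.ˌle.ˌdra:.ˌga:t.lu.ˌbe:.ˌblu:.ˈfi:.mu.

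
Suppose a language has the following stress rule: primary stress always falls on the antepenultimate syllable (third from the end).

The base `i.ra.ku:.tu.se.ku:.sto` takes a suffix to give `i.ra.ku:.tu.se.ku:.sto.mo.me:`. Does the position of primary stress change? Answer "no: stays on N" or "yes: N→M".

Base `i.ra.ku:.tu.se.ku:.sto` (7 syllables):
  The word has 7 syllables; the antepenultimate syllable (third from the end) is syllable 5 (se).
  → primary stress on syllable 5.
Suffixed `i.ra.ku:.tu.se.ku:.sto.mo.me:` (9 syllables):
  The word has 9 syllables; the antepenultimate syllable (third from the end) is syllable 7 (sto).
  → primary stress on syllable 7.

yes: 5→7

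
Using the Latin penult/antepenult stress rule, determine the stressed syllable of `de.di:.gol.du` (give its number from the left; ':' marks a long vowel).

Classical Latin: stress the penult if heavy (long vowel or closed), else the antepenult.
Weights: 2 di: H, 3 gol H, 4 du L.
The penult (syllable 3, gol) is heavy, so it takes stress.
Stress on syllable 3: de.di:.ˈgol.du.

3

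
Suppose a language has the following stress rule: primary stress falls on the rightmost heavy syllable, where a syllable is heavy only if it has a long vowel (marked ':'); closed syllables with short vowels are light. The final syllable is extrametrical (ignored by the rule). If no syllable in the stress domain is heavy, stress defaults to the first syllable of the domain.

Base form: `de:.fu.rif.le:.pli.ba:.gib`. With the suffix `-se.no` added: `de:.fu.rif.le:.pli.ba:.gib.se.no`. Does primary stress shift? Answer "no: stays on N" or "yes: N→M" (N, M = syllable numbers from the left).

Base `de:.fu.rif.le:.pli.ba:.gib` (7 syllables):
  The final syllable (7, gib) is extrametrical; the stress domain is syllables 1–6.
  Weights: 1 de: H, 2 fu L, 3 rif L, 4 le: H, 5 pli L, 6 ba: H.
  Heavy syllables in the domain: 1, 4, 6. The rightmost is syllable 6 (ba:).
  → primary stress on syllable 6.
Suffixed `de:.fu.rif.le:.pli.ba:.gib.se.no` (9 syllables):
  The final syllable (9, no) is extrametrical; the stress domain is syllables 1–8.
  Weights: 1 de: H, 2 fu L, 3 rif L, 4 le: H, 5 pli L, 6 ba: H, 7 gib L, 8 se L.
  Heavy syllables in the domain: 1, 4, 6. The rightmost is syllable 6 (ba:).
  → primary stress on syllable 6.

no: stays on 6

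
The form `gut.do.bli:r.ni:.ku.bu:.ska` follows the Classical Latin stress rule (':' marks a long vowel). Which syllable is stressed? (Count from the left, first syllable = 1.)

6

Classical Latin: stress the penult if heavy (long vowel or closed), else the antepenult.
Weights: 5 ku L, 6 bu: H, 7 ska L.
The penult (syllable 6, bu:) is heavy, so it takes stress.
Stress on syllable 6: gut.do.bli:r.ni:.ku.ˈbu:.ska.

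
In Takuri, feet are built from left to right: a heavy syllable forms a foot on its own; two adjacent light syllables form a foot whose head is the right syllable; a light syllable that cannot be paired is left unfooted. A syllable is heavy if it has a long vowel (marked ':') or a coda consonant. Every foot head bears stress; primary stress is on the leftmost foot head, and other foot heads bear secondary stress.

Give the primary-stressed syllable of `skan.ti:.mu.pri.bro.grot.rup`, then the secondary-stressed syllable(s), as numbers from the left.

Weights: 1 skan H, 2 ti: H, 3 mu L, 4 pri L, 5 bro L, 6 grot H, 7 rup H.
Parse left to right (heavy = foot alone; LL = one foot; stranded L unfooted): (ˈskan) (ˈti:) (mu.ˈpri) bro (ˈgrot) (ˈrup).
Foot heads: 1, 2, 4, 6, 7.
Primary stress on the leftmost head = syllable 1.
Secondary stress on 2, 4, 6, 7: ˈskan.ˌti:.mu.ˌpri.bro.ˌgrot.ˌrup.

primary 1, secondary 2, 4, 6, 7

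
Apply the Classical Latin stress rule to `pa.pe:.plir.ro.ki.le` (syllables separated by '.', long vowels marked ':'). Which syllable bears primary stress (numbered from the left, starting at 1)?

4

Classical Latin: stress the penult if heavy (long vowel or closed), else the antepenult.
Weights: 4 ro L, 5 ki L, 6 le L.
The penult (syllable 5, ki) is light, so stress falls on the antepenult (syllable 4, ro).
Stress on syllable 4: pa.pe:.plir.ˈro.ki.le.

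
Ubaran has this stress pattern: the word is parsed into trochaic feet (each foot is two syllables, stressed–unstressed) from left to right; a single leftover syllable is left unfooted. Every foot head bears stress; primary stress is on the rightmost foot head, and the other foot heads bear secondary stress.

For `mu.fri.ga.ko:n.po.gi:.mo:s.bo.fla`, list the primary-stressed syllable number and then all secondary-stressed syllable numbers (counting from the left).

Parse left to right into trochaic (ˈσσ) feet: (ˈmu.fri) (ˈga.ko:n) (ˈpo.gi:) (ˈmo:s.bo) fla. Syllable 9 is left unfooted.
Foot heads (stressed positions): 1, 3, 5, 7.
End Rule Rightmost: primary stress on the rightmost head = syllable 7.
Secondary stress on 1, 3, 5: ˌmu.fri.ˌga.ko:n.ˌpo.gi:.ˈmo:s.bo.fla.

primary 7, secondary 1, 3, 5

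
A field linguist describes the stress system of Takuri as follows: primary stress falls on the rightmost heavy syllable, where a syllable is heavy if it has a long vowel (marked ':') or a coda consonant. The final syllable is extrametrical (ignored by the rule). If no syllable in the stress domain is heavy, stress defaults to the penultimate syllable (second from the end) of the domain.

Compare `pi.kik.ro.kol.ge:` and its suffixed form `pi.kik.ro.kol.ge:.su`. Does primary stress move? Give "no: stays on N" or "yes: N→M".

yes: 4→5

Base `pi.kik.ro.kol.ge:` (5 syllables):
  The final syllable (5, ge:) is extrametrical; the stress domain is syllables 1–4.
  Weights: 1 pi L, 2 kik H, 3 ro L, 4 kol H.
  Heavy syllables in the domain: 2, 4. The rightmost is syllable 4 (kol).
  → primary stress on syllable 4.
Suffixed `pi.kik.ro.kol.ge:.su` (6 syllables):
  The final syllable (6, su) is extrametrical; the stress domain is syllables 1–5.
  Weights: 1 pi L, 2 kik H, 3 ro L, 4 kol H, 5 ge: H.
  Heavy syllables in the domain: 2, 4, 5. The rightmost is syllable 5 (ge:).
  → primary stress on syllable 5.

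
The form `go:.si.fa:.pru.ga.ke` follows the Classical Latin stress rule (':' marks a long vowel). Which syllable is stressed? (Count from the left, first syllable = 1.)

Classical Latin: stress the penult if heavy (long vowel or closed), else the antepenult.
Weights: 4 pru L, 5 ga L, 6 ke L.
The penult (syllable 5, ga) is light, so stress falls on the antepenult (syllable 4, pru).
Stress on syllable 4: go:.si.fa:.ˈpru.ga.ke.

4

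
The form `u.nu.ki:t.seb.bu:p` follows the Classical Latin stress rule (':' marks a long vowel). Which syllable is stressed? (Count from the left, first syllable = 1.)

4

Classical Latin: stress the penult if heavy (long vowel or closed), else the antepenult.
Weights: 3 ki:t H, 4 seb H, 5 bu:p H.
The penult (syllable 4, seb) is heavy, so it takes stress.
Stress on syllable 4: u.nu.ki:t.ˈseb.bu:p.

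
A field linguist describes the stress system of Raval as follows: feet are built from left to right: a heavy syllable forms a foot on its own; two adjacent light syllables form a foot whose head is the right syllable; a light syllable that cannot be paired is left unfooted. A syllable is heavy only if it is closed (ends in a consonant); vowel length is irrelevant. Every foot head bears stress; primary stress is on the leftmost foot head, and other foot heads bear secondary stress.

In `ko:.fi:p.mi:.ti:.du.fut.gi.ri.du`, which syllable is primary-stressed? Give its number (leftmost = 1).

Weights: 1 ko: L, 2 fi:p H, 3 mi: L, 4 ti: L, 5 du L, 6 fut H, 7 gi L, 8 ri L, 9 du L.
Parse left to right (heavy = foot alone; LL = one foot; stranded L unfooted): ko: (ˈfi:p) (mi:.ˈti:) du (ˈfut) (gi.ˈri) du.
Foot heads: 2, 4, 6, 8.
Primary stress on the leftmost head = syllable 2.
Primary stress: syllable 2 → ko:.ˈfi:p.mi:.ti:.du.fut.gi.ri.du.

2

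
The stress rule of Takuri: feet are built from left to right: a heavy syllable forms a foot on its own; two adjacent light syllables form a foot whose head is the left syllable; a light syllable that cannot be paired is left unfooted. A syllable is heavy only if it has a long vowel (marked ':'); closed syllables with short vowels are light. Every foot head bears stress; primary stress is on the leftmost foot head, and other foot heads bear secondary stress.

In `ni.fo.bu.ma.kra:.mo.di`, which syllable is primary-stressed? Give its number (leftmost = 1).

1

Weights: 1 ni L, 2 fo L, 3 bu L, 4 ma L, 5 kra: H, 6 mo L, 7 di L.
Parse left to right (heavy = foot alone; LL = one foot; stranded L unfooted): (ˈni.fo) (ˈbu.ma) (ˈkra:) (ˈmo.di).
Foot heads: 1, 3, 5, 6.
Primary stress on the leftmost head = syllable 1.
Primary stress: syllable 1 → ˈni.fo.bu.ma.kra:.mo.di.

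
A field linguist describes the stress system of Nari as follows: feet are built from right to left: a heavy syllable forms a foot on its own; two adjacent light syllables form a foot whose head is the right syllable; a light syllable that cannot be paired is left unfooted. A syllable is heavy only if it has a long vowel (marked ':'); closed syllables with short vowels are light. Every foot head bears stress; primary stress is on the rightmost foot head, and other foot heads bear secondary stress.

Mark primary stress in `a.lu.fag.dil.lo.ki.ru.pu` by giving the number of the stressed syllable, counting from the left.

Weights: 1 a L, 2 lu L, 3 fag L, 4 dil L, 5 lo L, 6 ki L, 7 ru L, 8 pu L.
Parse right to left (heavy = foot alone; LL = one foot; stranded L unfooted): (a.ˈlu) (fag.ˈdil) (lo.ˈki) (ru.ˈpu).
Foot heads: 2, 4, 6, 8.
Primary stress on the rightmost head = syllable 8.
Primary stress: syllable 8 → a.lu.fag.dil.lo.ki.ru.ˈpu.

8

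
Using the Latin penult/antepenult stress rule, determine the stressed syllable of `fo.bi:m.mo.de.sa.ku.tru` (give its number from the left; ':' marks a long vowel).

Classical Latin: stress the penult if heavy (long vowel or closed), else the antepenult.
Weights: 5 sa L, 6 ku L, 7 tru L.
The penult (syllable 6, ku) is light, so stress falls on the antepenult (syllable 5, sa).
Stress on syllable 5: fo.bi:m.mo.de.ˈsa.ku.tru.

5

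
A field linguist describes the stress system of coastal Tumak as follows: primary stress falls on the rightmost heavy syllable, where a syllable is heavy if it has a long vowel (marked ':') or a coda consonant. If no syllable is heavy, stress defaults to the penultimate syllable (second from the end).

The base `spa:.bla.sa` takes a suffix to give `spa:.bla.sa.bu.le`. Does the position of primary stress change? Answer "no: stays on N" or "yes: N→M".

no: stays on 1

Base `spa:.bla.sa` (3 syllables):
  Weights: 1 spa: H, 2 bla L, 3 sa L.
  Heavy syllables in the domain: 1. The rightmost is syllable 1 (spa:).
  → primary stress on syllable 1.
Suffixed `spa:.bla.sa.bu.le` (5 syllables):
  Weights: 1 spa: H, 2 bla L, 3 sa L, 4 bu L, 5 le L.
  Heavy syllables in the domain: 1. The rightmost is syllable 1 (spa:).
  → primary stress on syllable 1.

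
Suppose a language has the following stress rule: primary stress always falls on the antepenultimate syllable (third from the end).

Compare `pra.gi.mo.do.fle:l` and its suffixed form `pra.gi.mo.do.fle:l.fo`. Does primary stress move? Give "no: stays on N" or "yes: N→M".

Base `pra.gi.mo.do.fle:l` (5 syllables):
  The word has 5 syllables; the antepenultimate syllable (third from the end) is syllable 3 (mo).
  → primary stress on syllable 3.
Suffixed `pra.gi.mo.do.fle:l.fo` (6 syllables):
  The word has 6 syllables; the antepenultimate syllable (third from the end) is syllable 4 (do).
  → primary stress on syllable 4.

yes: 3→4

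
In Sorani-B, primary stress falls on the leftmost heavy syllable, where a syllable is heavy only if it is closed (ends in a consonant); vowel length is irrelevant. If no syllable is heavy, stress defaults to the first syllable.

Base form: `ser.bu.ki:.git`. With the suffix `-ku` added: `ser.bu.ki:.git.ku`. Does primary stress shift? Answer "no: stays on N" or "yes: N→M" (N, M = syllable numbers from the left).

no: stays on 1

Base `ser.bu.ki:.git` (4 syllables):
  Weights: 1 ser H, 2 bu L, 3 ki: L, 4 git H.
  Heavy syllables in the domain: 1, 4. The leftmost is syllable 1 (ser).
  → primary stress on syllable 1.
Suffixed `ser.bu.ki:.git.ku` (5 syllables):
  Weights: 1 ser H, 2 bu L, 3 ki: L, 4 git H, 5 ku L.
  Heavy syllables in the domain: 1, 4. The leftmost is syllable 1 (ser).
  → primary stress on syllable 1.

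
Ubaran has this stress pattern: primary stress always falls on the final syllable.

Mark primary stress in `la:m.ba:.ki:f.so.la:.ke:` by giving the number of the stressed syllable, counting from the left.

6

The word has 6 syllables; the final syllable is syllable 6 (ke:).
Primary stress: syllable 6 → la:m.ba:.ki:f.so.la:.ˈke:.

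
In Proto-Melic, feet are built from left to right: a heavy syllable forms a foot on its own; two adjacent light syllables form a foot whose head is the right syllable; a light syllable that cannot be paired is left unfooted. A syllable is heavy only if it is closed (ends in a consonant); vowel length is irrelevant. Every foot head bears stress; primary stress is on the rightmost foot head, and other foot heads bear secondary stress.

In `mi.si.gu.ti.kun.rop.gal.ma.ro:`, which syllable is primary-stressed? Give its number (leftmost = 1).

9

Weights: 1 mi L, 2 si L, 3 gu L, 4 ti L, 5 kun H, 6 rop H, 7 gal H, 8 ma L, 9 ro: L.
Parse left to right (heavy = foot alone; LL = one foot; stranded L unfooted): (mi.ˈsi) (gu.ˈti) (ˈkun) (ˈrop) (ˈgal) (ma.ˈro:).
Foot heads: 2, 4, 5, 6, 7, 9.
Primary stress on the rightmost head = syllable 9.
Primary stress: syllable 9 → mi.si.gu.ti.kun.rop.gal.ma.ˈro:.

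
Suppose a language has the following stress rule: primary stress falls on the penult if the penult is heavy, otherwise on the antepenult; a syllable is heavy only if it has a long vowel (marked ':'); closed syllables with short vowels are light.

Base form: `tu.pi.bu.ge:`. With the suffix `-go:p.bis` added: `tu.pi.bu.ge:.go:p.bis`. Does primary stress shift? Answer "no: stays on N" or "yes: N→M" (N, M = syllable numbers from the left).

Base `tu.pi.bu.ge:` (4 syllables):
  Weights: 2 pi L, 3 bu L, 4 ge: H.
  The penult (syllable 3, bu) is light, so stress falls on the antepenult (syllable 2, pi).
  → primary stress on syllable 2.
Suffixed `tu.pi.bu.ge:.go:p.bis` (6 syllables):
  Weights: 4 ge: H, 5 go:p H, 6 bis L.
  The penult (syllable 5, go:p) is heavy, so it takes stress.
  → primary stress on syllable 5.

yes: 2→5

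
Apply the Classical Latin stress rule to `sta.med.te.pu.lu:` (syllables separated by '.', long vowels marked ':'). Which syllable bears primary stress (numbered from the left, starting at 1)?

Classical Latin: stress the penult if heavy (long vowel or closed), else the antepenult.
Weights: 3 te L, 4 pu L, 5 lu: H.
The penult (syllable 4, pu) is light, so stress falls on the antepenult (syllable 3, te).
Stress on syllable 3: sta.med.ˈte.pu.lu:.

3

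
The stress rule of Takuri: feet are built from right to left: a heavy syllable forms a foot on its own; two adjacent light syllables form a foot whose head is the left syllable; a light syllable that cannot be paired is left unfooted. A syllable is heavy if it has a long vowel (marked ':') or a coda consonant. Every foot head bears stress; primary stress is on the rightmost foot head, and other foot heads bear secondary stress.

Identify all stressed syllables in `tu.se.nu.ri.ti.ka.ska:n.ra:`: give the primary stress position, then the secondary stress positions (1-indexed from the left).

Weights: 1 tu L, 2 se L, 3 nu L, 4 ri L, 5 ti L, 6 ka L, 7 ska:n H, 8 ra: H.
Parse right to left (heavy = foot alone; LL = one foot; stranded L unfooted): (ˈtu.se) (ˈnu.ri) (ˈti.ka) (ˈska:n) (ˈra:).
Foot heads: 1, 3, 5, 7, 8.
Primary stress on the rightmost head = syllable 8.
Secondary stress on 1, 3, 5, 7: ˌtu.se.ˌnu.ri.ˌti.ka.ˌska:n.ˈra:.

primary 8, secondary 1, 3, 5, 7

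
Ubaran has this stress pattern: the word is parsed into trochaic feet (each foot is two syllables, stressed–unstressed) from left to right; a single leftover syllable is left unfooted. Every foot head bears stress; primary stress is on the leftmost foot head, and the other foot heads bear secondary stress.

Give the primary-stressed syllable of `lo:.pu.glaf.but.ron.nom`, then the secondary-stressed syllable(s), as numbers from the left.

primary 1, secondary 3, 5

Parse left to right into trochaic (ˈσσ) feet: (ˈlo:.pu) (ˈglaf.but) (ˈron.nom).
Foot heads (stressed positions): 1, 3, 5.
End Rule Leftmost: primary stress on the leftmost head = syllable 1.
Secondary stress on 3, 5: ˈlo:.pu.ˌglaf.but.ˌron.nom.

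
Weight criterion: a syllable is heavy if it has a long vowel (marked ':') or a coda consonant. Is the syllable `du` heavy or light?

`du`: short vowel, open (no coda). Short vowel, open → light.

light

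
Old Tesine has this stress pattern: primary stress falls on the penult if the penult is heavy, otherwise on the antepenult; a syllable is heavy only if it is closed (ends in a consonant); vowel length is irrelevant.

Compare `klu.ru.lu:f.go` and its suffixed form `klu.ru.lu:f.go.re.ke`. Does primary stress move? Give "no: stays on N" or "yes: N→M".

yes: 3→4

Base `klu.ru.lu:f.go` (4 syllables):
  Weights: 2 ru L, 3 lu:f H, 4 go L.
  The penult (syllable 3, lu:f) is heavy, so it takes stress.
  → primary stress on syllable 3.
Suffixed `klu.ru.lu:f.go.re.ke` (6 syllables):
  Weights: 4 go L, 5 re L, 6 ke L.
  The penult (syllable 5, re) is light, so stress falls on the antepenult (syllable 4, go).
  → primary stress on syllable 4.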